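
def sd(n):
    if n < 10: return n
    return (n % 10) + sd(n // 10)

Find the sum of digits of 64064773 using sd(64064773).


sd(64064773) = 3 + sd(6406477)
sd(6406477) = 7 + sd(640647)
sd(640647) = 7 + sd(64064)
sd(64064) = 4 + sd(6406)
sd(6406) = 6 + sd(640)
sd(640) = 0 + sd(64)
sd(64) = 4 + sd(6)
sd(6) = 6  (base case)
Total: 3 + 7 + 7 + 4 + 6 + 0 + 4 + 6 = 37

37


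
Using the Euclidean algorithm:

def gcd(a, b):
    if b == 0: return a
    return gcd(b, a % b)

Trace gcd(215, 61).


gcd(215, 61) = gcd(61, 32)
gcd(61, 32) = gcd(32, 29)
gcd(32, 29) = gcd(29, 3)
gcd(29, 3) = gcd(3, 2)
gcd(3, 2) = gcd(2, 1)
gcd(2, 1) = gcd(1, 0)
gcd(1, 0) = 1  (base case)

1


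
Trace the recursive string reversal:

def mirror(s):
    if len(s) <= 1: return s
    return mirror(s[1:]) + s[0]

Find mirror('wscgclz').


mirror('wscgclz') = mirror('scgclz') + 'w'
mirror('scgclz') = mirror('cgclz') + 's'
mirror('cgclz') = mirror('gclz') + 'c'
mirror('gclz') = mirror('clz') + 'g'
mirror('clz') = mirror('lz') + 'c'
mirror('lz') = mirror('z') + 'l'
mirror('z') = 'z'  (base case)
Concatenating: 'z' + 'l' + 'c' + 'g' + 'c' + 's' + 'w' = 'zlcgcsw'

zlcgcsw


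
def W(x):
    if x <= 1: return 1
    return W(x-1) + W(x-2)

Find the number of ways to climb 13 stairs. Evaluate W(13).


Building up from base cases:
W(0) = 1
W(1) = 1
W(2) = W(1) + W(0) = 1 + 1 = 2
W(3) = W(2) + W(1) = 2 + 1 = 3
W(4) = W(3) + W(2) = 3 + 2 = 5
W(5) = W(4) + W(3) = 5 + 3 = 8
W(6) = W(5) + W(4) = 8 + 5 = 13
W(7) = W(6) + W(5) = 13 + 8 = 21
W(8) = W(7) + W(6) = 21 + 13 = 34
W(9) = W(8) + W(7) = 34 + 21 = 55
W(10) = W(9) + W(8) = 55 + 34 = 89
W(11) = W(10) + W(9) = 89 + 55 = 144
W(12) = W(11) + W(10) = 144 + 89 = 233
W(13) = W(12) + W(11) = 233 + 144 = 377

377


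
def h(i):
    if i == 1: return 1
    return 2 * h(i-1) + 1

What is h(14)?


h(14) = 2 * h(13) + 1
h(13) = 2 * h(12) + 1
h(12) = 2 * h(11) + 1
h(11) = 2 * h(10) + 1
h(10) = 2 * h(9) + 1
h(9) = 2 * h(8) + 1
h(8) = 2 * h(7) + 1
h(7) = 2 * h(6) + 1
h(6) = 2 * h(5) + 1
h(5) = 2 * h(4) + 1
h(4) = 2 * h(3) + 1
h(3) = 2 * h(2) + 1
h(2) = 2 * h(1) + 1
h(1) = 1  (base case)
h(2) = 2 * 1 + 1 = 3
h(3) = 2 * 3 + 1 = 7
h(4) = 2 * 7 + 1 = 15
h(5) = 2 * 15 + 1 = 31
h(6) = 2 * 31 + 1 = 63
h(7) = 2 * 63 + 1 = 127
h(8) = 2 * 127 + 1 = 255
h(9) = 2 * 255 + 1 = 511
h(10) = 2 * 511 + 1 = 1023
h(11) = 2 * 1023 + 1 = 2047
h(12) = 2 * 2047 + 1 = 4095
h(13) = 2 * 4095 + 1 = 8191
h(14) = 2 * 8191 + 1 = 16383

16383


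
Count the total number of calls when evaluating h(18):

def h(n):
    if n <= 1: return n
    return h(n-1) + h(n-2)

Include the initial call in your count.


Let C(n) = total calls for h(n)
C(0) = 1, C(1) = 1
C(2) = 1 + C(1) + C(0) = 1 + 1 + 1 = 3
C(3) = 1 + C(2) + C(1) = 1 + 3 + 1 = 5
C(4) = 1 + C(3) + C(2) = 1 + 5 + 3 = 9
C(5) = 1 + C(4) + C(3) = 1 + 9 + 5 = 15
C(6) = 1 + C(5) + C(4) = 1 + 15 + 9 = 25
C(7) = 1 + C(6) + C(5) = 1 + 25 + 15 = 41
C(8) = 1 + C(7) + C(6) = 1 + 41 + 25 = 67
C(9) = 1 + C(8) + C(7) = 1 + 67 + 41 = 109
C(10) = 1 + C(9) + C(8) = 1 + 109 + 67 = 177
C(11) = 1 + C(10) + C(9) = 1 + 177 + 109 = 287
C(12) = 1 + C(11) + C(10) = 1 + 287 + 177 = 465
C(13) = 1 + C(12) + C(11) = 1 + 465 + 287 = 753
C(14) = 1 + C(13) + C(12) = 1 + 753 + 465 = 1219
C(15) = 1 + C(14) + C(13) = 1 + 1219 + 753 = 1973
C(16) = 1 + C(15) + C(14) = 1 + 1973 + 1219 = 3193
C(17) = 1 + C(16) + C(15) = 1 + 3193 + 1973 = 5167
C(18) = 1 + C(17) + C(16) = 1 + 5167 + 3193 = 8361

8361


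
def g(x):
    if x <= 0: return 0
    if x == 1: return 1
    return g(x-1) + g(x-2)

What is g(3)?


Computing g(3) bottom-up:
g(0) = 0
g(1) = 1
g(2) = g(1) + g(0) = 1 + 0 = 1
g(3) = g(2) + g(1) = 1 + 1 = 2

2


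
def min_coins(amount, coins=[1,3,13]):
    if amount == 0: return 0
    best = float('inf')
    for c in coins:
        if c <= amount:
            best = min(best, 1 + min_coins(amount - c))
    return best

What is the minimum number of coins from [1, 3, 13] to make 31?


Building up with DP:
min_coins(0) = 0
min_coins(1) = min(1+min_coins(0)=1+0=1) = 1
min_coins(2) = min(1+min_coins(1)=1+1=2) = 2
min_coins(3) = min(1+min_coins(2)=1+2=3, 1+min_coins(0)=1+0=1) = 1
min_coins(4) = min(1+min_coins(3)=1+1=2, 1+min_coins(1)=1+1=2) = 2
min_coins(5) = min(1+min_coins(4)=1+2=3, 1+min_coins(2)=1+2=3) = 3
min_coins(6) = min(1+min_coins(5)=1+3=4, 1+min_coins(3)=1+1=2) = 2
min_coins(7) = min(1+min_coins(6)=1+2=3, 1+min_coins(4)=1+2=3) = 3
min_coins(8) = min(1+min_coins(7)=1+3=4, 1+min_coins(5)=1+3=4) = 4
min_coins(9) = min(1+min_coins(8)=1+4=5, 1+min_coins(6)=1+2=3) = 3
min_coins(10) = min(1+min_coins(9)=1+3=4, 1+min_coins(7)=1+3=4) = 4
min_coins(11) = min(1+min_coins(10)=1+4=5, 1+min_coins(8)=1+4=5) = 5
min_coins(12) = min(1+min_coins(11)=1+5=6, 1+min_coins(9)=1+3=4) = 4
min_coins(13) = min(1+min_coins(12)=1+4=5, 1+min_coins(10)=1+4=5, 1+min_coins(0)=1+0=1) = 1
min_coins(14) = min(1+min_coins(13)=1+1=2, 1+min_coins(11)=1+5=6, 1+min_coins(1)=1+1=2) = 2
min_coins(15) = min(1+min_coins(14)=1+2=3, 1+min_coins(12)=1+4=5, 1+min_coins(2)=1+2=3) = 3
min_coins(16) = min(1+min_coins(15)=1+3=4, 1+min_coins(13)=1+1=2, 1+min_coins(3)=1+1=2) = 2
min_coins(17) = min(1+min_coins(16)=1+2=3, 1+min_coins(14)=1+2=3, 1+min_coins(4)=1+2=3) = 3
min_coins(18) = min(1+min_coins(17)=1+3=4, 1+min_coins(15)=1+3=4, 1+min_coins(5)=1+3=4) = 4
min_coins(19) = min(1+min_coins(18)=1+4=5, 1+min_coins(16)=1+2=3, 1+min_coins(6)=1+2=3) = 3
min_coins(20) = min(1+min_coins(19)=1+3=4, 1+min_coins(17)=1+3=4, 1+min_coins(7)=1+3=4) = 4
min_coins(21) = min(1+min_coins(20)=1+4=5, 1+min_coins(18)=1+4=5, 1+min_coins(8)=1+4=5) = 5
min_coins(22) = min(1+min_coins(21)=1+5=6, 1+min_coins(19)=1+3=4, 1+min_coins(9)=1+3=4) = 4
min_coins(23) = min(1+min_coins(22)=1+4=5, 1+min_coins(20)=1+4=5, 1+min_coins(10)=1+4=5) = 5
min_coins(24) = min(1+min_coins(23)=1+5=6, 1+min_coins(21)=1+5=6, 1+min_coins(11)=1+5=6) = 6
min_coins(25) = min(1+min_coins(24)=1+6=7, 1+min_coins(22)=1+4=5, 1+min_coins(12)=1+4=5) = 5
min_coins(26) = min(1+min_coins(25)=1+5=6, 1+min_coins(23)=1+5=6, 1+min_coins(13)=1+1=2) = 2
min_coins(27) = min(1+min_coins(26)=1+2=3, 1+min_coins(24)=1+6=7, 1+min_coins(14)=1+2=3) = 3
min_coins(28) = min(1+min_coins(27)=1+3=4, 1+min_coins(25)=1+5=6, 1+min_coins(15)=1+3=4) = 4
min_coins(29) = min(1+min_coins(28)=1+4=5, 1+min_coins(26)=1+2=3, 1+min_coins(16)=1+2=3) = 3
min_coins(30) = min(1+min_coins(29)=1+3=4, 1+min_coins(27)=1+3=4, 1+min_coins(17)=1+3=4) = 4
min_coins(31) = min(1+min_coins(30)=1+4=5, 1+min_coins(28)=1+4=5, 1+min_coins(18)=1+4=5) = 5

5


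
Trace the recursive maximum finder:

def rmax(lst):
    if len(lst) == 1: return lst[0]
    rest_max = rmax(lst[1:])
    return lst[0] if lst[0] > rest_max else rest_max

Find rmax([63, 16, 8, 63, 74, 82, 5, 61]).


rmax([63, 16, 8, 63, 74, 82, 5, 61]): compare 63 with rmax([16, 8, 63, 74, 82, 5, 61])
rmax([16, 8, 63, 74, 82, 5, 61]): compare 16 with rmax([8, 63, 74, 82, 5, 61])
rmax([8, 63, 74, 82, 5, 61]): compare 8 with rmax([63, 74, 82, 5, 61])
rmax([63, 74, 82, 5, 61]): compare 63 with rmax([74, 82, 5, 61])
rmax([74, 82, 5, 61]): compare 74 with rmax([82, 5, 61])
rmax([82, 5, 61]): compare 82 with rmax([5, 61])
rmax([5, 61]): compare 5 with rmax([61])
rmax([61]) = 61  (base case)
Compare 5 with 61 -> 61
Compare 82 with 61 -> 82
Compare 74 with 82 -> 82
Compare 63 with 82 -> 82
Compare 8 with 82 -> 82
Compare 16 with 82 -> 82
Compare 63 with 82 -> 82

82


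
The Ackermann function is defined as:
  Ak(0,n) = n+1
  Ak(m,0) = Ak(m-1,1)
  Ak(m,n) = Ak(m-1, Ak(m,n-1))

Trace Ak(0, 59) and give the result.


Ak(0, 59) = 60
Result: Ak(0, 59) = 60

60


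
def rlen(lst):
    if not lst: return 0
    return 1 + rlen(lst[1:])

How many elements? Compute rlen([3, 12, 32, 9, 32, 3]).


rlen([3, 12, 32, 9, 32, 3]) = 1 + rlen([12, 32, 9, 32, 3])
rlen([12, 32, 9, 32, 3]) = 1 + rlen([32, 9, 32, 3])
rlen([32, 9, 32, 3]) = 1 + rlen([9, 32, 3])
rlen([9, 32, 3]) = 1 + rlen([32, 3])
rlen([32, 3]) = 1 + rlen([3])
rlen([3]) = 1 + rlen([])
rlen([]) = 0  (base case)
Unwinding: 1 + 1 + 1 + 1 + 1 + 1 + 0 = 6

6


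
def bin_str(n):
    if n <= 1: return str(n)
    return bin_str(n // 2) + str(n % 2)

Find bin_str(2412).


bin_str(2412) = bin_str(1206) + '0'
bin_str(1206) = bin_str(603) + '0'
bin_str(603) = bin_str(301) + '1'
bin_str(301) = bin_str(150) + '1'
bin_str(150) = bin_str(75) + '0'
bin_str(75) = bin_str(37) + '1'
bin_str(37) = bin_str(18) + '1'
bin_str(18) = bin_str(9) + '0'
bin_str(9) = bin_str(4) + '1'
bin_str(4) = bin_str(2) + '0'
bin_str(2) = bin_str(1) + '0'
bin_str(1) = '1'  (base case)
Concatenating: '1' + '0' + '0' + '1' + '0' + '1' + '1' + '0' + '1' + '1' + '0' + '0' = '100101101100'

100101101100


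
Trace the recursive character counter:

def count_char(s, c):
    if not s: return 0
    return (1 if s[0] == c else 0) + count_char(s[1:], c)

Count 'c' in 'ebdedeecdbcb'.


s[0]='e' != 'c' -> 0
s[0]='b' != 'c' -> 0
s[0]='d' != 'c' -> 0
s[0]='e' != 'c' -> 0
s[0]='d' != 'c' -> 0
s[0]='e' != 'c' -> 0
s[0]='e' != 'c' -> 0
s[0]='c' == 'c' -> 1
s[0]='d' != 'c' -> 0
s[0]='b' != 'c' -> 0
s[0]='c' == 'c' -> 1
s[0]='b' != 'c' -> 0
Sum: 0 + 0 + 0 + 0 + 0 + 0 + 0 + 1 + 0 + 0 + 1 + 0 = 2

2


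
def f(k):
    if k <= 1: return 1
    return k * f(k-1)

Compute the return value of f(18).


f(18)
= 18 * f(17)
= 18 * 17 * f(16)
= 18 * 17 * 16 * f(15)
= 18 * 17 * 16 * 15 * f(14)
= 18 * 17 * 16 * 15 * 14 * f(13)
= 18 * 17 * 16 * 15 * 14 * 13 * f(12)
= 18 * 17 * 16 * 15 * 14 * 13 * 12 * f(11)
= 18 * 17 * 16 * 15 * 14 * 13 * 12 * 11 * f(10)
= 18 * 17 * 16 * 15 * 14 * 13 * 12 * 11 * 10 * f(9)
= 18 * 17 * 16 * 15 * 14 * 13 * 12 * 11 * 10 * 9 * f(8)
= 18 * 17 * 16 * 15 * 14 * 13 * 12 * 11 * 10 * 9 * 8 * f(7)
= 18 * 17 * 16 * 15 * 14 * 13 * 12 * 11 * 10 * 9 * 8 * 7 * f(6)
= 18 * 17 * 16 * 15 * 14 * 13 * 12 * 11 * 10 * 9 * 8 * 7 * 6 * f(5)
= 18 * 17 * 16 * 15 * 14 * 13 * 12 * 11 * 10 * 9 * 8 * 7 * 6 * 5 * f(4)
= 18 * 17 * 16 * 15 * 14 * 13 * 12 * 11 * 10 * 9 * 8 * 7 * 6 * 5 * 4 * f(3)
= 18 * 17 * 16 * 15 * 14 * 13 * 12 * 11 * 10 * 9 * 8 * 7 * 6 * 5 * 4 * 3 * f(2)
= 18 * 17 * 16 * 15 * 14 * 13 * 12 * 11 * 10 * 9 * 8 * 7 * 6 * 5 * 4 * 3 * 2 * f(1)
= 18 * 17 * 16 * 15 * 14 * 13 * 12 * 11 * 10 * 9 * 8 * 7 * 6 * 5 * 4 * 3 * 2 * 1
= 6402373705728000

6402373705728000


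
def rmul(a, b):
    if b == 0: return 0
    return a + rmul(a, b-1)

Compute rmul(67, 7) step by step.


rmul(67, 7) = 67 + rmul(67, 6)
rmul(67, 6) = 67 + rmul(67, 5)
rmul(67, 5) = 67 + rmul(67, 4)
rmul(67, 4) = 67 + rmul(67, 3)
rmul(67, 3) = 67 + rmul(67, 2)
rmul(67, 2) = 67 + rmul(67, 1)
rmul(67, 1) = 67 + rmul(67, 0)
rmul(67, 0) = 0  (base case)
Total: 67 + 67 + 67 + 67 + 67 + 67 + 67 + 0 = 469

469


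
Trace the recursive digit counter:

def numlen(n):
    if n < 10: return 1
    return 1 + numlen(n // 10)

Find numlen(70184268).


numlen(70184268) = 1 + numlen(7018426)
numlen(7018426) = 1 + numlen(701842)
numlen(701842) = 1 + numlen(70184)
numlen(70184) = 1 + numlen(7018)
numlen(7018) = 1 + numlen(701)
numlen(701) = 1 + numlen(70)
numlen(70) = 1 + numlen(7)
numlen(7) = 1  (base case: 7 < 10)
Unwinding: 1 + 1 + 1 + 1 + 1 + 1 + 1 + 1 = 8

8


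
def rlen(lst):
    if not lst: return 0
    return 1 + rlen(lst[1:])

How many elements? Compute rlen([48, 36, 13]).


rlen([48, 36, 13]) = 1 + rlen([36, 13])
rlen([36, 13]) = 1 + rlen([13])
rlen([13]) = 1 + rlen([])
rlen([]) = 0  (base case)
Unwinding: 1 + 1 + 1 + 0 = 3

3


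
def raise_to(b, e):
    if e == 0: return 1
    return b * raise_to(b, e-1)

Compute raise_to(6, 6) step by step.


raise_to(6, 6)
= 6 * raise_to(6, 5)
= 6 * 6 * raise_to(6, 4)
= 6 * 6 * 6 * raise_to(6, 3)
= 6 * 6 * 6 * 6 * raise_to(6, 2)
= 6 * 6 * 6 * 6 * 6 * raise_to(6, 1)
= 6 * 6 * 6 * 6 * 6 * 6 * raise_to(6, 0)
= 6 * 6 * 6 * 6 * 6 * 6 * 1
= 46656

46656


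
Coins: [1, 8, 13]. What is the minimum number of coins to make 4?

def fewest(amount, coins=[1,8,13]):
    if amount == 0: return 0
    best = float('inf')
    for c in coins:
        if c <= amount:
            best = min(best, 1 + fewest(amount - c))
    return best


Building up with DP:
fewest(0) = 0
fewest(1) = min(1+fewest(0)=1+0=1) = 1
fewest(2) = min(1+fewest(1)=1+1=2) = 2
fewest(3) = min(1+fewest(2)=1+2=3) = 3
fewest(4) = min(1+fewest(3)=1+3=4) = 4

4


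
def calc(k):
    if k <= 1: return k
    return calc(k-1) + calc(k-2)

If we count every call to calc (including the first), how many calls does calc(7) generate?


Let C(n) = total calls for calc(n)
C(0) = 1, C(1) = 1
C(2) = 1 + C(1) + C(0) = 1 + 1 + 1 = 3
C(3) = 1 + C(2) + C(1) = 1 + 3 + 1 = 5
C(4) = 1 + C(3) + C(2) = 1 + 5 + 3 = 9
C(5) = 1 + C(4) + C(3) = 1 + 9 + 5 = 15
C(6) = 1 + C(5) + C(4) = 1 + 15 + 9 = 25
C(7) = 1 + C(6) + C(5) = 1 + 25 + 15 = 41

41


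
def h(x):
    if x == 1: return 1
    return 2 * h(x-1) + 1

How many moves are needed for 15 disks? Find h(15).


h(15) = 2 * h(14) + 1
h(14) = 2 * h(13) + 1
h(13) = 2 * h(12) + 1
h(12) = 2 * h(11) + 1
h(11) = 2 * h(10) + 1
h(10) = 2 * h(9) + 1
h(9) = 2 * h(8) + 1
h(8) = 2 * h(7) + 1
h(7) = 2 * h(6) + 1
h(6) = 2 * h(5) + 1
h(5) = 2 * h(4) + 1
h(4) = 2 * h(3) + 1
h(3) = 2 * h(2) + 1
h(2) = 2 * h(1) + 1
h(1) = 1  (base case)
h(2) = 2 * 1 + 1 = 3
h(3) = 2 * 3 + 1 = 7
h(4) = 2 * 7 + 1 = 15
h(5) = 2 * 15 + 1 = 31
h(6) = 2 * 31 + 1 = 63
h(7) = 2 * 63 + 1 = 127
h(8) = 2 * 127 + 1 = 255
h(9) = 2 * 255 + 1 = 511
h(10) = 2 * 511 + 1 = 1023
h(11) = 2 * 1023 + 1 = 2047
h(12) = 2 * 2047 + 1 = 4095
h(13) = 2 * 4095 + 1 = 8191
h(14) = 2 * 8191 + 1 = 16383
h(15) = 2 * 16383 + 1 = 32767

32767


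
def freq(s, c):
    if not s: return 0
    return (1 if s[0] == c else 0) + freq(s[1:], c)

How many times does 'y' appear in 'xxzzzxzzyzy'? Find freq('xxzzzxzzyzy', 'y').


s[0]='x' != 'y' -> 0
s[0]='x' != 'y' -> 0
s[0]='z' != 'y' -> 0
s[0]='z' != 'y' -> 0
s[0]='z' != 'y' -> 0
s[0]='x' != 'y' -> 0
s[0]='z' != 'y' -> 0
s[0]='z' != 'y' -> 0
s[0]='y' == 'y' -> 1
s[0]='z' != 'y' -> 0
s[0]='y' == 'y' -> 1
Sum: 0 + 0 + 0 + 0 + 0 + 0 + 0 + 0 + 1 + 0 + 1 = 2

2


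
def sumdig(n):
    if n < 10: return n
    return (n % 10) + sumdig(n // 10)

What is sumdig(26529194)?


sumdig(26529194) = 4 + sumdig(2652919)
sumdig(2652919) = 9 + sumdig(265291)
sumdig(265291) = 1 + sumdig(26529)
sumdig(26529) = 9 + sumdig(2652)
sumdig(2652) = 2 + sumdig(265)
sumdig(265) = 5 + sumdig(26)
sumdig(26) = 6 + sumdig(2)
sumdig(2) = 2  (base case)
Total: 4 + 9 + 1 + 9 + 2 + 5 + 6 + 2 = 38

38


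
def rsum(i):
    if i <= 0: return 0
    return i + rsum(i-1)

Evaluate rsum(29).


rsum(29)
= 29 + 28 + 27 + 26 + 25 + 24 + 23 + 22 + 21 + 20 + 19 + 18 + 17 + 16 + 15 + 14 + 13 + 12 + 11 + 10 + 9 + 8 + 7 + 6 + 5 + 4 + 3 + 2 + 1 + rsum(0)
= 29 + 28 + 27 + 26 + 25 + 24 + 23 + 22 + 21 + 20 + 19 + 18 + 17 + 16 + 15 + 14 + 13 + 12 + 11 + 10 + 9 + 8 + 7 + 6 + 5 + 4 + 3 + 2 + 1 + 0
= 435

435


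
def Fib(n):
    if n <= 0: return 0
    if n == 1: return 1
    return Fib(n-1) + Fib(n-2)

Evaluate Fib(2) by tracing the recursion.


Computing Fib(2) bottom-up:
Fib(0) = 0
Fib(1) = 1
Fib(2) = Fib(1) + Fib(0) = 1 + 0 = 1

1


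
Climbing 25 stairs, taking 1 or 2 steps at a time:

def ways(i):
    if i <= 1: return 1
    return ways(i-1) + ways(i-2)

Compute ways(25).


Building up from base cases:
ways(0) = 1
ways(1) = 1
ways(2) = ways(1) + ways(0) = 1 + 1 = 2
ways(3) = ways(2) + ways(1) = 2 + 1 = 3
ways(4) = ways(3) + ways(2) = 3 + 2 = 5
ways(5) = ways(4) + ways(3) = 5 + 3 = 8
ways(6) = ways(5) + ways(4) = 8 + 5 = 13
ways(7) = ways(6) + ways(5) = 13 + 8 = 21
ways(8) = ways(7) + ways(6) = 21 + 13 = 34
ways(9) = ways(8) + ways(7) = 34 + 21 = 55
ways(10) = ways(9) + ways(8) = 55 + 34 = 89
ways(11) = ways(10) + ways(9) = 89 + 55 = 144
ways(12) = ways(11) + ways(10) = 144 + 89 = 233
ways(13) = ways(12) + ways(11) = 233 + 144 = 377
ways(14) = ways(13) + ways(12) = 377 + 233 = 610
ways(15) = ways(14) + ways(13) = 610 + 377 = 987
ways(16) = ways(15) + ways(14) = 987 + 610 = 1597
ways(17) = ways(16) + ways(15) = 1597 + 987 = 2584
ways(18) = ways(17) + ways(16) = 2584 + 1597 = 4181
ways(19) = ways(18) + ways(17) = 4181 + 2584 = 6765
ways(20) = ways(19) + ways(18) = 6765 + 4181 = 10946
ways(21) = ways(20) + ways(19) = 10946 + 6765 = 17711
ways(22) = ways(21) + ways(20) = 17711 + 10946 = 28657
ways(23) = ways(22) + ways(21) = 28657 + 17711 = 46368
ways(24) = ways(23) + ways(22) = 46368 + 28657 = 75025
ways(25) = ways(24) + ways(23) = 75025 + 46368 = 121393

121393


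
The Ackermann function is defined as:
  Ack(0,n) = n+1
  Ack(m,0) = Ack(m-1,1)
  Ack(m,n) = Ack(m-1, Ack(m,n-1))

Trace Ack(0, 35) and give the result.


Ack(0, 35) = 36
Result: Ack(0, 35) = 36

36


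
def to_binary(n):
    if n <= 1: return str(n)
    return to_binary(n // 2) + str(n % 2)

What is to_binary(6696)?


to_binary(6696) = to_binary(3348) + '0'
to_binary(3348) = to_binary(1674) + '0'
to_binary(1674) = to_binary(837) + '0'
to_binary(837) = to_binary(418) + '1'
to_binary(418) = to_binary(209) + '0'
to_binary(209) = to_binary(104) + '1'
to_binary(104) = to_binary(52) + '0'
to_binary(52) = to_binary(26) + '0'
to_binary(26) = to_binary(13) + '0'
to_binary(13) = to_binary(6) + '1'
to_binary(6) = to_binary(3) + '0'
to_binary(3) = to_binary(1) + '1'
to_binary(1) = '1'  (base case)
Concatenating: '1' + '1' + '0' + '1' + '0' + '0' + '0' + '1' + '0' + '1' + '0' + '0' + '0' = '1101000101000'

1101000101000


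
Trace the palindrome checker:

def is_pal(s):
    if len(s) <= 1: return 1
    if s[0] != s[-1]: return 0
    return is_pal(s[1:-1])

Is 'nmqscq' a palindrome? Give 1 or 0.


is_pal('nmqscq'): s[0]='n' != s[-1]='q' -> return 0
Result: 0 (not a palindrome)

0


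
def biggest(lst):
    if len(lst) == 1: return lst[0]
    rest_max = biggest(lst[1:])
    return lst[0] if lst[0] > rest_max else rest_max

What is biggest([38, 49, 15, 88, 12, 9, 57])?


biggest([38, 49, 15, 88, 12, 9, 57]): compare 38 with biggest([49, 15, 88, 12, 9, 57])
biggest([49, 15, 88, 12, 9, 57]): compare 49 with biggest([15, 88, 12, 9, 57])
biggest([15, 88, 12, 9, 57]): compare 15 with biggest([88, 12, 9, 57])
biggest([88, 12, 9, 57]): compare 88 with biggest([12, 9, 57])
biggest([12, 9, 57]): compare 12 with biggest([9, 57])
biggest([9, 57]): compare 9 with biggest([57])
biggest([57]) = 57  (base case)
Compare 9 with 57 -> 57
Compare 12 with 57 -> 57
Compare 88 with 57 -> 88
Compare 15 with 88 -> 88
Compare 49 with 88 -> 88
Compare 38 with 88 -> 88

88


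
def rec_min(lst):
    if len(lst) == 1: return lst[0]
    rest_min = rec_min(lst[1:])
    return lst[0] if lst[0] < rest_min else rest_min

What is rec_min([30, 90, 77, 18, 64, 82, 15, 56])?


rec_min([30, 90, 77, 18, 64, 82, 15, 56]): compare 30 with rec_min([90, 77, 18, 64, 82, 15, 56])
rec_min([90, 77, 18, 64, 82, 15, 56]): compare 90 with rec_min([77, 18, 64, 82, 15, 56])
rec_min([77, 18, 64, 82, 15, 56]): compare 77 with rec_min([18, 64, 82, 15, 56])
rec_min([18, 64, 82, 15, 56]): compare 18 with rec_min([64, 82, 15, 56])
rec_min([64, 82, 15, 56]): compare 64 with rec_min([82, 15, 56])
rec_min([82, 15, 56]): compare 82 with rec_min([15, 56])
rec_min([15, 56]): compare 15 with rec_min([56])
rec_min([56]) = 56  (base case)
Compare 15 with 56 -> 15
Compare 82 with 15 -> 15
Compare 64 with 15 -> 15
Compare 18 with 15 -> 15
Compare 77 with 15 -> 15
Compare 90 with 15 -> 15
Compare 30 with 15 -> 15

15


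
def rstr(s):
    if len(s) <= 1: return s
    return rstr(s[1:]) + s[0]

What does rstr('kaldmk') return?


rstr('kaldmk') = rstr('aldmk') + 'k'
rstr('aldmk') = rstr('ldmk') + 'a'
rstr('ldmk') = rstr('dmk') + 'l'
rstr('dmk') = rstr('mk') + 'd'
rstr('mk') = rstr('k') + 'm'
rstr('k') = 'k'  (base case)
Concatenating: 'k' + 'm' + 'd' + 'l' + 'a' + 'k' = 'kmdlak'

kmdlak


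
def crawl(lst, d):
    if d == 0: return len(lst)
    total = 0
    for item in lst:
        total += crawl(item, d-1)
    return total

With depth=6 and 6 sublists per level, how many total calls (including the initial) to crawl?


At depth 0 (root): 1 call
At depth 1: each of 1 parents calls crawl on 6 children = 6 calls
At depth 2: each of 6 parents calls crawl on 6 children = 36 calls
At depth 3: each of 36 parents calls crawl on 6 children = 216 calls
At depth 4: each of 216 parents calls crawl on 6 children = 1296 calls
At depth 5: each of 1296 parents calls crawl on 6 children = 7776 calls
At depth 6: each of 7776 parents calls crawl on 6 children = 46656 calls
Total: 1 + 6 + 36 + 216 + 1296 + 7776 + 46656 = 55987

55987


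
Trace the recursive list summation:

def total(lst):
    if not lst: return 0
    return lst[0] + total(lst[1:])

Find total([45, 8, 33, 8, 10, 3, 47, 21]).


total([45, 8, 33, 8, 10, 3, 47, 21]) = 45 + total([8, 33, 8, 10, 3, 47, 21])
total([8, 33, 8, 10, 3, 47, 21]) = 8 + total([33, 8, 10, 3, 47, 21])
total([33, 8, 10, 3, 47, 21]) = 33 + total([8, 10, 3, 47, 21])
total([8, 10, 3, 47, 21]) = 8 + total([10, 3, 47, 21])
total([10, 3, 47, 21]) = 10 + total([3, 47, 21])
total([3, 47, 21]) = 3 + total([47, 21])
total([47, 21]) = 47 + total([21])
total([21]) = 21 + total([])
total([]) = 0  (base case)
Total: 45 + 8 + 33 + 8 + 10 + 3 + 47 + 21 + 0 = 175

175


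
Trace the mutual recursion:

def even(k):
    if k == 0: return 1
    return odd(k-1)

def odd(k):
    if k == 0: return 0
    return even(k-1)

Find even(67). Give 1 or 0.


even(67) = odd(66)
odd(66) = even(65)
even(65) = odd(64)
odd(64) = even(63)
even(63) = odd(62)
odd(62) = even(61)
even(61) = odd(60)
odd(60) = even(59)
even(59) = odd(58)
odd(58) = even(57)
even(57) = odd(56)
odd(56) = even(55)
even(55) = odd(54)
odd(54) = even(53)
even(53) = odd(52)
odd(52) = even(51)
even(51) = odd(50)
odd(50) = even(49)
even(49) = odd(48)
odd(48) = even(47)
even(47) = odd(46)
odd(46) = even(45)
even(45) = odd(44)
odd(44) = even(43)
even(43) = odd(42)
odd(42) = even(41)
even(41) = odd(40)
odd(40) = even(39)
even(39) = odd(38)
odd(38) = even(37)
even(37) = odd(36)
odd(36) = even(35)
even(35) = odd(34)
odd(34) = even(33)
even(33) = odd(32)
odd(32) = even(31)
even(31) = odd(30)
odd(30) = even(29)
even(29) = odd(28)
odd(28) = even(27)
even(27) = odd(26)
odd(26) = even(25)
even(25) = odd(24)
odd(24) = even(23)
even(23) = odd(22)
odd(22) = even(21)
even(21) = odd(20)
odd(20) = even(19)
even(19) = odd(18)
odd(18) = even(17)
even(17) = odd(16)
odd(16) = even(15)
even(15) = odd(14)
odd(14) = even(13)
even(13) = odd(12)
odd(12) = even(11)
even(11) = odd(10)
odd(10) = even(9)
even(9) = odd(8)
odd(8) = even(7)
even(7) = odd(6)
odd(6) = even(5)
even(5) = odd(4)
odd(4) = even(3)
even(3) = odd(2)
odd(2) = even(1)
even(1) = odd(0)
odd(0) = 0  (base case)
Result: 0

0


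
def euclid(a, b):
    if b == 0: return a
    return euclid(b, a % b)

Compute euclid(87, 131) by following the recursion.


euclid(87, 131) = euclid(131, 87)
euclid(131, 87) = euclid(87, 44)
euclid(87, 44) = euclid(44, 43)
euclid(44, 43) = euclid(43, 1)
euclid(43, 1) = euclid(1, 0)
euclid(1, 0) = 1  (base case)

1


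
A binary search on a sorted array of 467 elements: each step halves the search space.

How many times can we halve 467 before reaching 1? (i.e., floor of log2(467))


467 / 2 = 233
233 / 2 = 116
116 / 2 = 58
58 / 2 = 29
29 / 2 = 14
14 / 2 = 7
7 / 2 = 3
3 / 2 = 1
Reached 1 after 8 halvings

8


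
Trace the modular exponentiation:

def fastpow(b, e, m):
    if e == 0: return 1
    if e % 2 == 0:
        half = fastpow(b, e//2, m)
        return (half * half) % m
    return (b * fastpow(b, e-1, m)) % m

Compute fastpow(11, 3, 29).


fastpow(11, 3, 29): e is odd, compute fastpow(11, 2, 29)
  fastpow(11, 2, 29): e is even, compute fastpow(11, 1, 29)
    fastpow(11, 1, 29): e is odd, compute fastpow(11, 0, 29)
      fastpow(11, 0, 29) = 1
    (11 * 1) % 29 = 11
  half=11, (11*11) % 29 = 5
(11 * 5) % 29 = 26

26


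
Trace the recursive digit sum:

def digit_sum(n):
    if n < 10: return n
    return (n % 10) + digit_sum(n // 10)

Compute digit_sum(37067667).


digit_sum(37067667) = 7 + digit_sum(3706766)
digit_sum(3706766) = 6 + digit_sum(370676)
digit_sum(370676) = 6 + digit_sum(37067)
digit_sum(37067) = 7 + digit_sum(3706)
digit_sum(3706) = 6 + digit_sum(370)
digit_sum(370) = 0 + digit_sum(37)
digit_sum(37) = 7 + digit_sum(3)
digit_sum(3) = 3  (base case)
Total: 7 + 6 + 6 + 7 + 6 + 0 + 7 + 3 = 42

42


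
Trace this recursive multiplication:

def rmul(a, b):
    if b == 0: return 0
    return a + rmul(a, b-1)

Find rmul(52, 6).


rmul(52, 6) = 52 + rmul(52, 5)
rmul(52, 5) = 52 + rmul(52, 4)
rmul(52, 4) = 52 + rmul(52, 3)
rmul(52, 3) = 52 + rmul(52, 2)
rmul(52, 2) = 52 + rmul(52, 1)
rmul(52, 1) = 52 + rmul(52, 0)
rmul(52, 0) = 0  (base case)
Total: 52 + 52 + 52 + 52 + 52 + 52 + 0 = 312

312


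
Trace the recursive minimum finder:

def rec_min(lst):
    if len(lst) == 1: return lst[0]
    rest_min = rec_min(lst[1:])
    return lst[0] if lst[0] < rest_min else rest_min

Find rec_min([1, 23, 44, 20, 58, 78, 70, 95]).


rec_min([1, 23, 44, 20, 58, 78, 70, 95]): compare 1 with rec_min([23, 44, 20, 58, 78, 70, 95])
rec_min([23, 44, 20, 58, 78, 70, 95]): compare 23 with rec_min([44, 20, 58, 78, 70, 95])
rec_min([44, 20, 58, 78, 70, 95]): compare 44 with rec_min([20, 58, 78, 70, 95])
rec_min([20, 58, 78, 70, 95]): compare 20 with rec_min([58, 78, 70, 95])
rec_min([58, 78, 70, 95]): compare 58 with rec_min([78, 70, 95])
rec_min([78, 70, 95]): compare 78 with rec_min([70, 95])
rec_min([70, 95]): compare 70 with rec_min([95])
rec_min([95]) = 95  (base case)
Compare 70 with 95 -> 70
Compare 78 with 70 -> 70
Compare 58 with 70 -> 58
Compare 20 with 58 -> 20
Compare 44 with 20 -> 20
Compare 23 with 20 -> 20
Compare 1 with 20 -> 1

1


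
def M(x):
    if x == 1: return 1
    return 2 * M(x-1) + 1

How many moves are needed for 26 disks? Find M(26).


M(26) = 2 * M(25) + 1
M(25) = 2 * M(24) + 1
M(24) = 2 * M(23) + 1
M(23) = 2 * M(22) + 1
M(22) = 2 * M(21) + 1
M(21) = 2 * M(20) + 1
M(20) = 2 * M(19) + 1
M(19) = 2 * M(18) + 1
M(18) = 2 * M(17) + 1
M(17) = 2 * M(16) + 1
M(16) = 2 * M(15) + 1
M(15) = 2 * M(14) + 1
M(14) = 2 * M(13) + 1
M(13) = 2 * M(12) + 1
M(12) = 2 * M(11) + 1
M(11) = 2 * M(10) + 1
M(10) = 2 * M(9) + 1
M(9) = 2 * M(8) + 1
M(8) = 2 * M(7) + 1
M(7) = 2 * M(6) + 1
M(6) = 2 * M(5) + 1
M(5) = 2 * M(4) + 1
M(4) = 2 * M(3) + 1
M(3) = 2 * M(2) + 1
M(2) = 2 * M(1) + 1
M(1) = 1  (base case)
M(2) = 2 * 1 + 1 = 3
M(3) = 2 * 3 + 1 = 7
M(4) = 2 * 7 + 1 = 15
M(5) = 2 * 15 + 1 = 31
M(6) = 2 * 31 + 1 = 63
M(7) = 2 * 63 + 1 = 127
M(8) = 2 * 127 + 1 = 255
M(9) = 2 * 255 + 1 = 511
M(10) = 2 * 511 + 1 = 1023
M(11) = 2 * 1023 + 1 = 2047
M(12) = 2 * 2047 + 1 = 4095
M(13) = 2 * 4095 + 1 = 8191
M(14) = 2 * 8191 + 1 = 16383
M(15) = 2 * 16383 + 1 = 32767
M(16) = 2 * 32767 + 1 = 65535
M(17) = 2 * 65535 + 1 = 131071
M(18) = 2 * 131071 + 1 = 262143
M(19) = 2 * 262143 + 1 = 524287
M(20) = 2 * 524287 + 1 = 1048575
M(21) = 2 * 1048575 + 1 = 2097151
M(22) = 2 * 2097151 + 1 = 4194303
M(23) = 2 * 4194303 + 1 = 8388607
M(24) = 2 * 8388607 + 1 = 16777215
M(25) = 2 * 16777215 + 1 = 33554431
M(26) = 2 * 33554431 + 1 = 67108863

67108863


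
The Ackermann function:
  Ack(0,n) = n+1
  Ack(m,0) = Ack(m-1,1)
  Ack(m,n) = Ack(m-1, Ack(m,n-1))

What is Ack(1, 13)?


Ack(1, 13) = Ack(0, Ack(1, 12))
  Ack(1, 12) = Ack(0, Ack(1, 11))
    Ack(1, 11) = Ack(0, Ack(1, 10))
      Ack(1, 10) = Ack(0, Ack(1, 9))
        Ack(1, 9) = Ack(0, Ack(1, 8))
          Ack(1, 8) = Ack(0, Ack(1, 7))
          Ack(1, 7) = Ack(0, Ack(1, 6))
          Ack(1, 6) = Ack(0, Ack(1, 5))
          Ack(1, 5) = Ack(0, Ack(1, 4))
          Ack(1, 4) = Ack(0, Ack(1, 3))
          Ack(1, 3) = Ack(0, Ack(1, 2))
          Ack(1, 2) = Ack(0, Ack(1, 1))
          Ack(1, 1) = Ack(0, Ack(1, 0))
          Ack(1, 0) = Ack(0, 1)
          Ack(0, 1) = 2
            = Ack(0, 2)
          Ack(0, 2) = 3
            = Ack(0, 3)
          Ack(0, 3) = 4
            = Ack(0, 4)
          Ack(0, 4) = 5
            = Ack(0, 5)
          Ack(0, 5) = 6
            = Ack(0, 6)
          Ack(0, 6) = 7
... (trace truncated)
Result: Ack(1, 13) = 15

15


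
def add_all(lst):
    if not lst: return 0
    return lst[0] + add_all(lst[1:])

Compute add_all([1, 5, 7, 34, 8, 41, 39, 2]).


add_all([1, 5, 7, 34, 8, 41, 39, 2]) = 1 + add_all([5, 7, 34, 8, 41, 39, 2])
add_all([5, 7, 34, 8, 41, 39, 2]) = 5 + add_all([7, 34, 8, 41, 39, 2])
add_all([7, 34, 8, 41, 39, 2]) = 7 + add_all([34, 8, 41, 39, 2])
add_all([34, 8, 41, 39, 2]) = 34 + add_all([8, 41, 39, 2])
add_all([8, 41, 39, 2]) = 8 + add_all([41, 39, 2])
add_all([41, 39, 2]) = 41 + add_all([39, 2])
add_all([39, 2]) = 39 + add_all([2])
add_all([2]) = 2 + add_all([])
add_all([]) = 0  (base case)
Total: 1 + 5 + 7 + 34 + 8 + 41 + 39 + 2 + 0 = 137

137


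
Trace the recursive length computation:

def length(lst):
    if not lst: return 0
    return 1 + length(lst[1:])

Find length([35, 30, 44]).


length([35, 30, 44]) = 1 + length([30, 44])
length([30, 44]) = 1 + length([44])
length([44]) = 1 + length([])
length([]) = 0  (base case)
Unwinding: 1 + 1 + 1 + 0 = 3

3


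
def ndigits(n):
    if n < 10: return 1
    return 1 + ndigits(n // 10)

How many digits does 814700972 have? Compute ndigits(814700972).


ndigits(814700972) = 1 + ndigits(81470097)
ndigits(81470097) = 1 + ndigits(8147009)
ndigits(8147009) = 1 + ndigits(814700)
ndigits(814700) = 1 + ndigits(81470)
ndigits(81470) = 1 + ndigits(8147)
ndigits(8147) = 1 + ndigits(814)
ndigits(814) = 1 + ndigits(81)
ndigits(81) = 1 + ndigits(8)
ndigits(8) = 1  (base case: 8 < 10)
Unwinding: 1 + 1 + 1 + 1 + 1 + 1 + 1 + 1 + 1 = 9

9


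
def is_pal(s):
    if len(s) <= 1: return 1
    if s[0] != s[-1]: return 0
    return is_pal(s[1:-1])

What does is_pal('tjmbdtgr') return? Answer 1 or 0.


is_pal('tjmbdtgr'): s[0]='t' != s[-1]='r' -> return 0
Result: 0 (not a palindrome)

0


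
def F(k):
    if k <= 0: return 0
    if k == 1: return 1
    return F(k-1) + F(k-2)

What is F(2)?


Computing F(2) bottom-up:
F(0) = 0
F(1) = 1
F(2) = F(1) + F(0) = 1 + 0 = 1

1


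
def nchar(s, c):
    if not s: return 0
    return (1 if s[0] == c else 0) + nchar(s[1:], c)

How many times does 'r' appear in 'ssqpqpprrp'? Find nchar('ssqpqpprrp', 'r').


s[0]='s' != 'r' -> 0
s[0]='s' != 'r' -> 0
s[0]='q' != 'r' -> 0
s[0]='p' != 'r' -> 0
s[0]='q' != 'r' -> 0
s[0]='p' != 'r' -> 0
s[0]='p' != 'r' -> 0
s[0]='r' == 'r' -> 1
s[0]='r' == 'r' -> 1
s[0]='p' != 'r' -> 0
Sum: 0 + 0 + 0 + 0 + 0 + 0 + 0 + 1 + 1 + 0 = 2

2


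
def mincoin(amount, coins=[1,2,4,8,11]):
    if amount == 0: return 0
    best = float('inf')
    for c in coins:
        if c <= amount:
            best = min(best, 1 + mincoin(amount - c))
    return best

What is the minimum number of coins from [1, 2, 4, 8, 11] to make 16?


Building up with DP:
mincoin(0) = 0
mincoin(1) = min(1+mincoin(0)=1+0=1) = 1
mincoin(2) = min(1+mincoin(1)=1+1=2, 1+mincoin(0)=1+0=1) = 1
mincoin(3) = min(1+mincoin(2)=1+1=2, 1+mincoin(1)=1+1=2) = 2
mincoin(4) = min(1+mincoin(3)=1+2=3, 1+mincoin(2)=1+1=2, 1+mincoin(0)=1+0=1) = 1
mincoin(5) = min(1+mincoin(4)=1+1=2, 1+mincoin(3)=1+2=3, 1+mincoin(1)=1+1=2) = 2
mincoin(6) = min(1+mincoin(5)=1+2=3, 1+mincoin(4)=1+1=2, 1+mincoin(2)=1+1=2) = 2
mincoin(7) = min(1+mincoin(6)=1+2=3, 1+mincoin(5)=1+2=3, 1+mincoin(3)=1+2=3) = 3
mincoin(8) = min(1+mincoin(7)=1+3=4, 1+mincoin(6)=1+2=3, 1+mincoin(4)=1+1=2, 1+mincoin(0)=1+0=1) = 1
mincoin(9) = min(1+mincoin(8)=1+1=2, 1+mincoin(7)=1+3=4, 1+mincoin(5)=1+2=3, 1+mincoin(1)=1+1=2) = 2
mincoin(10) = min(1+mincoin(9)=1+2=3, 1+mincoin(8)=1+1=2, 1+mincoin(6)=1+2=3, 1+mincoin(2)=1+1=2) = 2
mincoin(11) = min(1+mincoin(10)=1+2=3, 1+mincoin(9)=1+2=3, 1+mincoin(7)=1+3=4, 1+mincoin(3)=1+2=3, 1+mincoin(0)=1+0=1) = 1
mincoin(12) = min(1+mincoin(11)=1+1=2, 1+mincoin(10)=1+2=3, 1+mincoin(8)=1+1=2, 1+mincoin(4)=1+1=2, 1+mincoin(1)=1+1=2) = 2
mincoin(13) = min(1+mincoin(12)=1+2=3, 1+mincoin(11)=1+1=2, 1+mincoin(9)=1+2=3, 1+mincoin(5)=1+2=3, 1+mincoin(2)=1+1=2) = 2
mincoin(14) = min(1+mincoin(13)=1+2=3, 1+mincoin(12)=1+2=3, 1+mincoin(10)=1+2=3, 1+mincoin(6)=1+2=3, 1+mincoin(3)=1+2=3) = 3
mincoin(15) = min(1+mincoin(14)=1+3=4, 1+mincoin(13)=1+2=3, 1+mincoin(11)=1+1=2, 1+mincoin(7)=1+3=4, 1+mincoin(4)=1+1=2) = 2
mincoin(16) = min(1+mincoin(15)=1+2=3, 1+mincoin(14)=1+3=4, 1+mincoin(12)=1+2=3, 1+mincoin(8)=1+1=2, 1+mincoin(5)=1+2=3) = 2

2


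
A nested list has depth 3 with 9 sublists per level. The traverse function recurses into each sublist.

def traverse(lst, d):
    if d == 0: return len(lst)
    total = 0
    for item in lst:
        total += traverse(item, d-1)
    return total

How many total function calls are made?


At depth 0 (root): 1 call
At depth 1: each of 1 parents calls traverse on 9 children = 9 calls
At depth 2: each of 9 parents calls traverse on 9 children = 81 calls
At depth 3: each of 81 parents calls traverse on 9 children = 729 calls
Total: 1 + 9 + 81 + 729 = 820

820


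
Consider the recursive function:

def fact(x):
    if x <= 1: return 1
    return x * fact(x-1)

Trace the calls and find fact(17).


fact(17)
= 17 * fact(16)
= 17 * 16 * fact(15)
= 17 * 16 * 15 * fact(14)
= 17 * 16 * 15 * 14 * fact(13)
= 17 * 16 * 15 * 14 * 13 * fact(12)
= 17 * 16 * 15 * 14 * 13 * 12 * fact(11)
= 17 * 16 * 15 * 14 * 13 * 12 * 11 * fact(10)
= 17 * 16 * 15 * 14 * 13 * 12 * 11 * 10 * fact(9)
= 17 * 16 * 15 * 14 * 13 * 12 * 11 * 10 * 9 * fact(8)
= 17 * 16 * 15 * 14 * 13 * 12 * 11 * 10 * 9 * 8 * fact(7)
= 17 * 16 * 15 * 14 * 13 * 12 * 11 * 10 * 9 * 8 * 7 * fact(6)
= 17 * 16 * 15 * 14 * 13 * 12 * 11 * 10 * 9 * 8 * 7 * 6 * fact(5)
= 17 * 16 * 15 * 14 * 13 * 12 * 11 * 10 * 9 * 8 * 7 * 6 * 5 * fact(4)
= 17 * 16 * 15 * 14 * 13 * 12 * 11 * 10 * 9 * 8 * 7 * 6 * 5 * 4 * fact(3)
= 17 * 16 * 15 * 14 * 13 * 12 * 11 * 10 * 9 * 8 * 7 * 6 * 5 * 4 * 3 * fact(2)
= 17 * 16 * 15 * 14 * 13 * 12 * 11 * 10 * 9 * 8 * 7 * 6 * 5 * 4 * 3 * 2 * fact(1)
= 17 * 16 * 15 * 14 * 13 * 12 * 11 * 10 * 9 * 8 * 7 * 6 * 5 * 4 * 3 * 2 * 1
= 355687428096000

355687428096000


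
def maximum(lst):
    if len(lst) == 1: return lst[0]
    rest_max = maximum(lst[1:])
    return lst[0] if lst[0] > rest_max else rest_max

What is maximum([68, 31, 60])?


maximum([68, 31, 60]): compare 68 with maximum([31, 60])
maximum([31, 60]): compare 31 with maximum([60])
maximum([60]) = 60  (base case)
Compare 31 with 60 -> 60
Compare 68 with 60 -> 68

68


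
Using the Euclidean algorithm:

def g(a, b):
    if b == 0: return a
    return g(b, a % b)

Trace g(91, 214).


g(91, 214) = g(214, 91)
g(214, 91) = g(91, 32)
g(91, 32) = g(32, 27)
g(32, 27) = g(27, 5)
g(27, 5) = g(5, 2)
g(5, 2) = g(2, 1)
g(2, 1) = g(1, 0)
g(1, 0) = 1  (base case)

1


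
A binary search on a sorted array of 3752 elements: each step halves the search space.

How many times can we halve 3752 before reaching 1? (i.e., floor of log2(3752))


3752 / 2 = 1876
1876 / 2 = 938
938 / 2 = 469
469 / 2 = 234
234 / 2 = 117
117 / 2 = 58
58 / 2 = 29
29 / 2 = 14
14 / 2 = 7
7 / 2 = 3
3 / 2 = 1
Reached 1 after 11 halvings

11


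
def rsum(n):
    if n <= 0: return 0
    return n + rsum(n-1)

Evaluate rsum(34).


rsum(34)
= 34 + 33 + 32 + 31 + 30 + 29 + 28 + 27 + 26 + 25 + 24 + 23 + 22 + 21 + 20 + 19 + 18 + 17 + 16 + 15 + 14 + 13 + 12 + 11 + 10 + 9 + 8 + 7 + 6 + 5 + 4 + 3 + 2 + 1 + rsum(0)
= 34 + 33 + 32 + 31 + 30 + 29 + 28 + 27 + 26 + 25 + 24 + 23 + 22 + 21 + 20 + 19 + 18 + 17 + 16 + 15 + 14 + 13 + 12 + 11 + 10 + 9 + 8 + 7 + 6 + 5 + 4 + 3 + 2 + 1 + 0
= 595

595


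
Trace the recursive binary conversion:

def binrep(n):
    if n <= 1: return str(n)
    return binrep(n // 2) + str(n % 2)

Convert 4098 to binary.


binrep(4098) = binrep(2049) + '0'
binrep(2049) = binrep(1024) + '1'
binrep(1024) = binrep(512) + '0'
binrep(512) = binrep(256) + '0'
binrep(256) = binrep(128) + '0'
binrep(128) = binrep(64) + '0'
binrep(64) = binrep(32) + '0'
binrep(32) = binrep(16) + '0'
binrep(16) = binrep(8) + '0'
binrep(8) = binrep(4) + '0'
binrep(4) = binrep(2) + '0'
binrep(2) = binrep(1) + '0'
binrep(1) = '1'  (base case)
Concatenating: '1' + '0' + '0' + '0' + '0' + '0' + '0' + '0' + '0' + '0' + '0' + '1' + '0' = '1000000000010'

1000000000010


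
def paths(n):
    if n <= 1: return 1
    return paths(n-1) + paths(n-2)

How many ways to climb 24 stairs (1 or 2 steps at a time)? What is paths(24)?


Building up from base cases:
paths(0) = 1
paths(1) = 1
paths(2) = paths(1) + paths(0) = 1 + 1 = 2
paths(3) = paths(2) + paths(1) = 2 + 1 = 3
paths(4) = paths(3) + paths(2) = 3 + 2 = 5
paths(5) = paths(4) + paths(3) = 5 + 3 = 8
paths(6) = paths(5) + paths(4) = 8 + 5 = 13
paths(7) = paths(6) + paths(5) = 13 + 8 = 21
paths(8) = paths(7) + paths(6) = 21 + 13 = 34
paths(9) = paths(8) + paths(7) = 34 + 21 = 55
paths(10) = paths(9) + paths(8) = 55 + 34 = 89
paths(11) = paths(10) + paths(9) = 89 + 55 = 144
paths(12) = paths(11) + paths(10) = 144 + 89 = 233
paths(13) = paths(12) + paths(11) = 233 + 144 = 377
paths(14) = paths(13) + paths(12) = 377 + 233 = 610
paths(15) = paths(14) + paths(13) = 610 + 377 = 987
paths(16) = paths(15) + paths(14) = 987 + 610 = 1597
paths(17) = paths(16) + paths(15) = 1597 + 987 = 2584
paths(18) = paths(17) + paths(16) = 2584 + 1597 = 4181
paths(19) = paths(18) + paths(17) = 4181 + 2584 = 6765
paths(20) = paths(19) + paths(18) = 6765 + 4181 = 10946
paths(21) = paths(20) + paths(19) = 10946 + 6765 = 17711
paths(22) = paths(21) + paths(20) = 17711 + 10946 = 28657
paths(23) = paths(22) + paths(21) = 28657 + 17711 = 46368
paths(24) = paths(23) + paths(22) = 46368 + 28657 = 75025

75025


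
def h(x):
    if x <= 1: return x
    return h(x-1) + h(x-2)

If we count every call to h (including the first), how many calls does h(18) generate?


Let C(n) = total calls for h(n)
C(0) = 1, C(1) = 1
C(2) = 1 + C(1) + C(0) = 1 + 1 + 1 = 3
C(3) = 1 + C(2) + C(1) = 1 + 3 + 1 = 5
C(4) = 1 + C(3) + C(2) = 1 + 5 + 3 = 9
C(5) = 1 + C(4) + C(3) = 1 + 9 + 5 = 15
C(6) = 1 + C(5) + C(4) = 1 + 15 + 9 = 25
C(7) = 1 + C(6) + C(5) = 1 + 25 + 15 = 41
C(8) = 1 + C(7) + C(6) = 1 + 41 + 25 = 67
C(9) = 1 + C(8) + C(7) = 1 + 67 + 41 = 109
C(10) = 1 + C(9) + C(8) = 1 + 109 + 67 = 177
C(11) = 1 + C(10) + C(9) = 1 + 177 + 109 = 287
C(12) = 1 + C(11) + C(10) = 1 + 287 + 177 = 465
C(13) = 1 + C(12) + C(11) = 1 + 465 + 287 = 753
C(14) = 1 + C(13) + C(12) = 1 + 753 + 465 = 1219
C(15) = 1 + C(14) + C(13) = 1 + 1219 + 753 = 1973
C(16) = 1 + C(15) + C(14) = 1 + 1973 + 1219 = 3193
C(17) = 1 + C(16) + C(15) = 1 + 3193 + 1973 = 5167
C(18) = 1 + C(17) + C(16) = 1 + 5167 + 3193 = 8361

8361


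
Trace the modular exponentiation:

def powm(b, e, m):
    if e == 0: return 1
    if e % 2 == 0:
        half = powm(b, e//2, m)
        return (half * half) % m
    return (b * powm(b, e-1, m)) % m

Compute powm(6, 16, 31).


powm(6, 16, 31): e is even, compute powm(6, 8, 31)
  powm(6, 8, 31): e is even, compute powm(6, 4, 31)
    powm(6, 4, 31): e is even, compute powm(6, 2, 31)
      powm(6, 2, 31): e is even, compute powm(6, 1, 31)
        powm(6, 1, 31): e is odd, compute powm(6, 0, 31)
          powm(6, 0, 31) = 1
        (6 * 1) % 31 = 6
      half=6, (6*6) % 31 = 5
    half=5, (5*5) % 31 = 25
  half=25, (25*25) % 31 = 5
half=5, (5*5) % 31 = 25

25


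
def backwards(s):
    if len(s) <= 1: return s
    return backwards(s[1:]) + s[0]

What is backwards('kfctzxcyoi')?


backwards('kfctzxcyoi') = backwards('fctzxcyoi') + 'k'
backwards('fctzxcyoi') = backwards('ctzxcyoi') + 'f'
backwards('ctzxcyoi') = backwards('tzxcyoi') + 'c'
backwards('tzxcyoi') = backwards('zxcyoi') + 't'
backwards('zxcyoi') = backwards('xcyoi') + 'z'
backwards('xcyoi') = backwards('cyoi') + 'x'
backwards('cyoi') = backwards('yoi') + 'c'
backwards('yoi') = backwards('oi') + 'y'
backwards('oi') = backwards('i') + 'o'
backwards('i') = 'i'  (base case)
Concatenating: 'i' + 'o' + 'y' + 'c' + 'x' + 'z' + 't' + 'c' + 'f' + 'k' = 'ioycxztcfk'

ioycxztcfk


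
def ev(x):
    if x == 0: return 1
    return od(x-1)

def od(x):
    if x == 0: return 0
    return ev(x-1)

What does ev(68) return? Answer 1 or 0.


ev(68) = od(67)
od(67) = ev(66)
ev(66) = od(65)
od(65) = ev(64)
ev(64) = od(63)
od(63) = ev(62)
ev(62) = od(61)
od(61) = ev(60)
ev(60) = od(59)
od(59) = ev(58)
ev(58) = od(57)
od(57) = ev(56)
ev(56) = od(55)
od(55) = ev(54)
ev(54) = od(53)
od(53) = ev(52)
ev(52) = od(51)
od(51) = ev(50)
ev(50) = od(49)
od(49) = ev(48)
ev(48) = od(47)
od(47) = ev(46)
ev(46) = od(45)
od(45) = ev(44)
ev(44) = od(43)
od(43) = ev(42)
ev(42) = od(41)
od(41) = ev(40)
ev(40) = od(39)
od(39) = ev(38)
ev(38) = od(37)
od(37) = ev(36)
ev(36) = od(35)
od(35) = ev(34)
ev(34) = od(33)
od(33) = ev(32)
ev(32) = od(31)
od(31) = ev(30)
ev(30) = od(29)
od(29) = ev(28)
ev(28) = od(27)
od(27) = ev(26)
ev(26) = od(25)
od(25) = ev(24)
ev(24) = od(23)
od(23) = ev(22)
ev(22) = od(21)
od(21) = ev(20)
ev(20) = od(19)
od(19) = ev(18)
ev(18) = od(17)
od(17) = ev(16)
ev(16) = od(15)
od(15) = ev(14)
ev(14) = od(13)
od(13) = ev(12)
ev(12) = od(11)
od(11) = ev(10)
ev(10) = od(9)
od(9) = ev(8)
ev(8) = od(7)
od(7) = ev(6)
ev(6) = od(5)
od(5) = ev(4)
ev(4) = od(3)
od(3) = ev(2)
ev(2) = od(1)
od(1) = ev(0)
ev(0) = 1  (base case)
Result: 1

1
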